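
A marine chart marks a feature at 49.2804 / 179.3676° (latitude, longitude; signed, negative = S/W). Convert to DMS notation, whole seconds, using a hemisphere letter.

Lat: whole degrees 49; 16.82400′ → 16′ and 49.44″
Lon: whole degrees 179; 22.05600′ → 22′ and 3.36″

49°16′49″ N, 179°22′3″ E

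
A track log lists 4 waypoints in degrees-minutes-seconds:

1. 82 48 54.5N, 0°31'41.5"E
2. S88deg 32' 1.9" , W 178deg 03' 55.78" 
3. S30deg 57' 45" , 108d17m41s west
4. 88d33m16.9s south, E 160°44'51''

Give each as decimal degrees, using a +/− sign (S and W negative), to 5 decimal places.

1. 82.81514, 0.52819
2. -88.53386, -178.06549
3. -30.96250, -108.29472
4. -88.55469, 160.74750

Point 1:
  φ: 82° + 48/60 + 54.5/3600 = 82 + 0.800000 + 0.015139 = 82.815139
  N → positive
  Lon: 31′ + 41.5″ = 31.69167′; 0 + 31.69167/60 = 0.528194
  E ⇒ keep positive
Point 2:
  Lat: 32′ + 1.9″ = 32.03167′; 88 + 32.03167/60 = 88.533861
  S → negative
  Longitude: 178° + 3/60 + 55.78/3600 = 178 + 0.050000 + 0.015494 = 178.065494
  W ⇒ negate
Point 3:
  Lat: 30 + 57/60 + 45/3600 = 30.962500
  S → negative
  λ: 17′ + 41″ = 17.68333′; 108 + 17.68333/60 = 108.294722
  W → negative
Point 4:
  Lat: 88° + 33/60 + 16.9/3600 = 88 + 0.550000 + 0.004694 = 88.554694
  hemisphere S, so the sign is −
  Longitude: 160 + 44/60 + 51/3600 = 160.747500
  E ⇒ keep positive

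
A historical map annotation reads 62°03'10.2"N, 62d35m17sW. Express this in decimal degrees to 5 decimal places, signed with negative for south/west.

62.05283, -62.58806

φ: 3′ + 10.2″ = 3.17000′; 62 + 3.17000/60 = 62.052833
N ⇒ keep positive
Lon: 62° + 35/60 + 17/3600 = 62 + 0.583333 + 0.004722 = 62.588056
W ⇒ negate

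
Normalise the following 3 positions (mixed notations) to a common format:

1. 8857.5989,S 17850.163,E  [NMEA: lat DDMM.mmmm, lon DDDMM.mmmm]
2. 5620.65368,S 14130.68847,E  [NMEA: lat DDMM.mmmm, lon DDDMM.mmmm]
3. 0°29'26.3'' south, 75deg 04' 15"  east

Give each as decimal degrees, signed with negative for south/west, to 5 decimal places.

1. -88.95998, 178.83605
2. -56.34423, 141.51147
3. -0.49064, 75.07083

Point 1:
  Latitude: split at 2 digits → 88° and 57.5989′; 88 + 57.5989/60 = 88.959982
  S → negative
  Lon: degrees = first 3 digits = 178, minutes = 50.163; 178 + 50.163/60 = 178.836050
  E → positive
Point 2:
  φ: split at 2 digits → 56° and 20.65368′; 56 + 20.65368/60 = 56.344228
  S → negative
  Lon: split at 3 digits → 141° and 30.68847′; 141 + 30.68847/60 = 141.511475
  E → positive
Point 3:
  Lat: 29′ + 26.3″ = 29.43833′; 0 + 29.43833/60 = 0.490639
  hemisphere S, so the sign is −
  λ: 75 + 4/60 + 15/3600 = 75.070833
  E ⇒ keep positive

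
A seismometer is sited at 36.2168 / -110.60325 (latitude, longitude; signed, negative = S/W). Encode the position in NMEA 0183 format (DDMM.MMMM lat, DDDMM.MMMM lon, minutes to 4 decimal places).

Latitude: 36° + 0.216800 × 60 = 36° 13.008000′
Longitude is negative → W; |value| = 110.603250
λ: fractional part 0.603250 → 36.195000 minutes

3613.0080,N / 11036.1950,W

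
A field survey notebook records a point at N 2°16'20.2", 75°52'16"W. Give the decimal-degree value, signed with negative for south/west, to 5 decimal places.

2.27228, -75.87111

Lat: 2 + 16/60 + 20.2/3600 = 2.272278
N → positive
λ: 75° + 52/60 + 16/3600 = 75 + 0.866667 + 0.004444 = 75.871111
W → negative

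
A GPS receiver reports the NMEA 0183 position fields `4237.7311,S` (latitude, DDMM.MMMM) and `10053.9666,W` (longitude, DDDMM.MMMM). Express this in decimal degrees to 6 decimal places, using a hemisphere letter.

Latitude: degrees = first 2 digits = 42, minutes = 37.7311; 42 + 37.7311/60 = 42.6288517
Lon: degrees = first 3 digits = 100, minutes = 53.9666; 100 + 53.9666/60 = 100.8994433

42.628852° S, 100.899443° W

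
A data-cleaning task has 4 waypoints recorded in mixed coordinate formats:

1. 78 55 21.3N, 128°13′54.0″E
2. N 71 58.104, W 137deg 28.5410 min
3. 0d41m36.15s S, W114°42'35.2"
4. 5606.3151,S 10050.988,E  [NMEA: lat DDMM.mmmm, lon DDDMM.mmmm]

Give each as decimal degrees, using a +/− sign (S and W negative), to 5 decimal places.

Point 1:
  Lat: 55′ + 21.3″ = 55.35500′; 78 + 55.35500/60 = 78.922583
  N ⇒ keep positive
  Lon: 128° + 13/60 + 54/3600 = 128 + 0.216667 + 0.015000 = 128.231667
  E → positive
Point 2:
  Lat: 71 + 58.104/60 = 71.968400
  N ⇒ keep positive
  λ: 137 + 28.541/60 = 137.475683
  W ⇒ negate
Point 3:
  φ: 0 + 41/60 + 36.15/3600 = 0.693375
  S ⇒ negate
  Longitude: 42′ + 35.2″ = 42.58667′; 114 + 42.58667/60 = 114.709778
  hemisphere W, so the sign is −
Point 4:
  Latitude: degrees = first 2 digits = 56, minutes = 6.3151; 56 + 6.3151/60 = 56.105252
  S ⇒ negate
  λ: degrees = first 3 digits = 100, minutes = 50.988; 100 + 50.988/60 = 100.849800
  E ⇒ keep positive

1. 78.92258, 128.23167
2. 71.96840, -137.47568
3. -0.69338, -114.70978
4. -56.10525, 100.84980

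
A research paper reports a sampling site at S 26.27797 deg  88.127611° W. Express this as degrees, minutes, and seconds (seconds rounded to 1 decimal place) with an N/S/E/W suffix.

Lat: 0.277970 × 60 = 16.67820′ → 16′, remainder × 60 = 40.692″
Longitude: 0.127611 × 60 = 7.65666′ → 7′, remainder × 60 = 39.400″

26°16′40.7″ S, 88°07′39.4″ W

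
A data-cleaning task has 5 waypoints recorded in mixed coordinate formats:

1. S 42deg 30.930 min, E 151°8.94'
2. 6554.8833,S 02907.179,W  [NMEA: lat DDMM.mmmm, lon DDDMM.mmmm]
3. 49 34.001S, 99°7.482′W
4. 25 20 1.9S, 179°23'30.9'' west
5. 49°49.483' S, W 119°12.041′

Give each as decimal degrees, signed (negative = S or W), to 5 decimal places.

1. -42.51550, 151.14900
2. -65.91472, -29.11965
3. -49.56668, -99.12470
4. -25.33386, -179.39192
5. -49.82472, -119.20068

Point 1:
  φ: 30.93′ = 0.515500°; total 42.515500
  S ⇒ negate
  Longitude: 8.94′ = 0.149000°; total 151.149000
  E ⇒ keep positive
Point 2:
  φ: degrees = first 2 digits = 65, minutes = 54.8833; 65 + 54.8833/60 = 65.914722
  S ⇒ negate
  Lon: split at 3 digits → 029° and 7.179′; 29 + 7.179/60 = 29.119650
  hemisphere W, so the sign is −
Point 3:
  Latitude: 49 + 34.001/60 = 49.566683
  S → negative
  Longitude: 99 + 7.482/60 = 99.124700
  hemisphere W, so the sign is −
Point 4:
  Lat: 25 + 20/60 + 1.9/3600 = 25.333861
  hemisphere S, so the sign is −
  Longitude: 179 + 23/60 + 30.9/3600 = 179.391917
  hemisphere W, so the sign is −
Point 5:
  Lat: 49.483′ = 0.824717°; total 49.824717
  S → negative
  Longitude: 119 + 12.041/60 = 119.200683
  W ⇒ negate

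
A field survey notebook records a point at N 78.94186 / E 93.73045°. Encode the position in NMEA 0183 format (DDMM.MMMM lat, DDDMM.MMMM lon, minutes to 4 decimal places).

Lat: minutes = (78.941860 − 78) × 60 = 56.511600
Lon: fractional part 0.730450 → 43.827000 minutes

7856.5116,N / 09343.8270,E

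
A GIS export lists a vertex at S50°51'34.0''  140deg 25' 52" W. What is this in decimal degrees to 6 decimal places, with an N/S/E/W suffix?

50.859444° S, 140.431111° W

φ: 50° + 51/60 + 34/3600 = 50 + 0.850000 + 0.009444 = 50.8594444
Lon: 140 + 25/60 + 52/3600 = 140.4311111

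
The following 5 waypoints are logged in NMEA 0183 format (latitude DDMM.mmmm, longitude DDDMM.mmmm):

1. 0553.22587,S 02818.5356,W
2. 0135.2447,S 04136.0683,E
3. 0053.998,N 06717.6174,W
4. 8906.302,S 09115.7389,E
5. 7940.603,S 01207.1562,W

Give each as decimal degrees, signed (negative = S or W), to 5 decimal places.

1. -5.88710, -28.30893
2. -1.58741, 41.60114
3. 0.89997, -67.29362
4. -89.10503, 91.26232
5. -79.67672, -12.11927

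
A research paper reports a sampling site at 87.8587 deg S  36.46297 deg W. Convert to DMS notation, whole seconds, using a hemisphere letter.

87°51′31″ S, 36°27′47″ W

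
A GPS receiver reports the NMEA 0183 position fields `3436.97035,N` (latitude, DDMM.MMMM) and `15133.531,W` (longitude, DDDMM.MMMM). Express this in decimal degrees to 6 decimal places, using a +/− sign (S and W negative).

34.616173, -151.558850

φ: split at 2 digits → 34° and 36.97035′; 34 + 36.97035/60 = 34.6161725
N → positive
Lon: split at 3 digits → 151° and 33.531′; 151 + 33.531/60 = 151.5588500
hemisphere W, so the sign is −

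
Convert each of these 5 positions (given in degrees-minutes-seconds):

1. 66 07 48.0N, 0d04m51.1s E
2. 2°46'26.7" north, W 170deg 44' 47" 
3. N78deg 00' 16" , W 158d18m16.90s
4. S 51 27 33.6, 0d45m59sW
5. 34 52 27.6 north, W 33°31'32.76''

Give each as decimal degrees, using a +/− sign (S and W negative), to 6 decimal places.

1. 66.130000, 0.080861
2. 2.774083, -170.746389
3. 78.004444, -158.304694
4. -51.459333, -0.766389
5. 34.874333, -33.525767

Point 1:
  φ: 66 + 7/60 + 48/3600 = 66.1300000
  N ⇒ keep positive
  Lon: 0 + 4/60 + 51.1/3600 = 0.0808611
  E → positive
Point 2:
  Latitude: 46′ + 26.7″ = 46.44500′; 2 + 46.44500/60 = 2.7740833
  N → positive
  Lon: 170 + 44/60 + 47/3600 = 170.7463889
  hemisphere W, so the sign is −
Point 3:
  φ: 78 + 0/60 + 16/3600 = 78.0044444
  N → positive
  Lon: 158 + 18/60 + 16.9/3600 = 158.3046944
  W → negative
Point 4:
  Lat: 51 + 27/60 + 33.6/3600 = 51.4593333
  S ⇒ negate
  Longitude: 0° + 45/60 + 59/3600 = 0 + 0.750000 + 0.016389 = 0.7663889
  hemisphere W, so the sign is −
Point 5:
  Lat: 34° + 52/60 + 27.6/3600 = 34 + 0.866667 + 0.007667 = 34.8743333
  N ⇒ keep positive
  λ: 33 + 31/60 + 32.76/3600 = 33.5257667
  hemisphere W, so the sign is −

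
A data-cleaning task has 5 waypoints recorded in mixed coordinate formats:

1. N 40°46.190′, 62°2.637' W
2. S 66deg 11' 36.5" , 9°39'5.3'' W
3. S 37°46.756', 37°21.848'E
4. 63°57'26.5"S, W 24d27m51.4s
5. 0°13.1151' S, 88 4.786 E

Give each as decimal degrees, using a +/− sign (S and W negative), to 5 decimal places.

Point 1:
  φ: 40 + 46.19/60 = 40.769833
  N → positive
  Longitude: 2.637′ = 0.043950°; total 62.043950
  W ⇒ negate
Point 2:
  Lat: 66 + 11/60 + 36.5/3600 = 66.193472
  S ⇒ negate
  λ: 9 + 39/60 + 5.3/3600 = 9.651472
  W → negative
Point 3:
  φ: 37 + 46.756/60 = 37.779267
  S ⇒ negate
  λ: 37 + 21.848/60 = 37.364133
  E ⇒ keep positive
Point 4:
  Latitude: 57′ + 26.5″ = 57.44167′; 63 + 57.44167/60 = 63.957361
  hemisphere S, so the sign is −
  Lon: 24° + 27/60 + 51.4/3600 = 24 + 0.450000 + 0.014278 = 24.464278
  hemisphere W, so the sign is −
Point 5:
  φ: 0 + 13.1151/60 = 0.218585
  S → negative
  λ: 88 + 4.786/60 = 88.079767
  E ⇒ keep positive

1. 40.76983, -62.04395
2. -66.19347, -9.65147
3. -37.77927, 37.36413
4. -63.95736, -24.46428
5. -0.21859, 88.07977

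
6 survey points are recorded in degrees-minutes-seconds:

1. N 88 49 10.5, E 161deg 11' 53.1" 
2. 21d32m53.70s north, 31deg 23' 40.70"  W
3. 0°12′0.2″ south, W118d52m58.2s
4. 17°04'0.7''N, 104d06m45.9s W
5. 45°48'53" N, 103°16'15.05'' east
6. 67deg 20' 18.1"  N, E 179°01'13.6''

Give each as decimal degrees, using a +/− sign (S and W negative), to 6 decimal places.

1. 88.819583, 161.198083
2. 21.548250, -31.394639
3. -0.200056, -118.882833
4. 17.066861, -104.112750
5. 45.814722, 103.270847
6. 67.338361, 179.020444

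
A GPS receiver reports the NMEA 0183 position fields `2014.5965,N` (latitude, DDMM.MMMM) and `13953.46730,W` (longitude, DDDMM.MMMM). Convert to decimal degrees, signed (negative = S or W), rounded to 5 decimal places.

20.24328, -139.89112

φ: split at 2 digits → 20° and 14.5965′; 20 + 14.5965/60 = 20.243275
N → positive
Longitude: split at 3 digits → 139° and 53.4673′; 139 + 53.4673/60 = 139.891122
W → negative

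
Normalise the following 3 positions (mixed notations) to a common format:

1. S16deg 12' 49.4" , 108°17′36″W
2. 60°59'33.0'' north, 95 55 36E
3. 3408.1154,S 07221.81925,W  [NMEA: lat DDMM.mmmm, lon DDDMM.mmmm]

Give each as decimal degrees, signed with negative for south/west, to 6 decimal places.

1. -16.213722, -108.293333
2. 60.992500, 95.926667
3. -34.135257, -72.363654

Point 1:
  Latitude: 12′ + 49.4″ = 12.82333′; 16 + 12.82333/60 = 16.2137222
  S → negative
  Lon: 108 + 17/60 + 36/3600 = 108.2933333
  hemisphere W, so the sign is −
Point 2:
  φ: 59′ + 33″ = 59.55000′; 60 + 59.55000/60 = 60.9925000
  N ⇒ keep positive
  Lon: 95 + 55/60 + 36/3600 = 95.9266667
  E ⇒ keep positive
Point 3:
  φ: split at 2 digits → 34° and 8.1154′; 34 + 8.1154/60 = 34.1352567
  S → negative
  Longitude: split at 3 digits → 072° and 21.81925′; 72 + 21.81925/60 = 72.3636542
  hemisphere W, so the sign is −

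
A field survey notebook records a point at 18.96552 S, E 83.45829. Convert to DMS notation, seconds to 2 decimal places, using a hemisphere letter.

18°57′55.87″ S, 83°27′29.84″ E

φ: whole degrees 18; 57.93120′ → 57′ and 55.8720″
Longitude: 0.458290 × 60 = 27.49740′ → 27′, remainder × 60 = 29.8440″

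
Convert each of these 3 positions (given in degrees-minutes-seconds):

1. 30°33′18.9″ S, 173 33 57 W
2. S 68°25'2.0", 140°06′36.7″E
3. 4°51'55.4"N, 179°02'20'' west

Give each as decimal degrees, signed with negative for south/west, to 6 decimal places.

Point 1:
  Lat: 30° + 33/60 + 18.9/3600 = 30 + 0.550000 + 0.005250 = 30.5552500
  S ⇒ negate
  Lon: 173° + 33/60 + 57/3600 = 173 + 0.550000 + 0.015833 = 173.5658333
  W → negative
Point 2:
  Latitude: 68° + 25/60 + 2/3600 = 68 + 0.416667 + 0.000556 = 68.4172222
  S ⇒ negate
  Lon: 6′ + 36.7″ = 6.61167′; 140 + 6.61167/60 = 140.1101944
  E → positive
Point 3:
  Latitude: 4° + 51/60 + 55.4/3600 = 4 + 0.850000 + 0.015389 = 4.8653889
  N → positive
  λ: 2′ + 20″ = 2.33333′; 179 + 2.33333/60 = 179.0388889
  hemisphere W, so the sign is −

1. -30.555250, -173.565833
2. -68.417222, 140.110194
3. 4.865389, -179.038889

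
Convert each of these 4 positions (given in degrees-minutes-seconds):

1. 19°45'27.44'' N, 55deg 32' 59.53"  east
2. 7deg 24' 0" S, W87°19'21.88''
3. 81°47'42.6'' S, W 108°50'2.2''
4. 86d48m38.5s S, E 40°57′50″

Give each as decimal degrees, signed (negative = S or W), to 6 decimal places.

1. 19.757622, 55.549869
2. -7.400000, -87.322744
3. -81.795167, -108.833944
4. -86.810694, 40.963889

Point 1:
  Latitude: 45′ + 27.44″ = 45.45733′; 19 + 45.45733/60 = 19.7576222
  N → positive
  Longitude: 55° + 32/60 + 59.53/3600 = 55 + 0.533333 + 0.016536 = 55.5498694
  E → positive
Point 2:
  φ: 24′ + 0″ = 24.00000′; 7 + 24.00000/60 = 7.4000000
  S ⇒ negate
  λ: 87° + 19/60 + 21.88/3600 = 87 + 0.316667 + 0.006078 = 87.3227444
  hemisphere W, so the sign is −
Point 3:
  Lat: 47′ + 42.6″ = 47.71000′; 81 + 47.71000/60 = 81.7951667
  hemisphere S, so the sign is −
  Lon: 108° + 50/60 + 2.2/3600 = 108 + 0.833333 + 0.000611 = 108.8339444
  W → negative
Point 4:
  Lat: 86 + 48/60 + 38.5/3600 = 86.8106944
  S ⇒ negate
  Longitude: 57′ + 50″ = 57.83333′; 40 + 57.83333/60 = 40.9638889
  E → positive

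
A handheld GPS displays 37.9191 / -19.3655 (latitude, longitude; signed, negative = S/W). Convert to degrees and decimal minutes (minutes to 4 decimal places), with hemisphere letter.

37° 55.1460′ N, 19° 21.9300′ W

Lat: fractional part 0.919100 → 55.146000 minutes
Longitude is negative → W; |value| = 19.365500
λ: 19° + 0.365500 × 60 = 19° 21.930000′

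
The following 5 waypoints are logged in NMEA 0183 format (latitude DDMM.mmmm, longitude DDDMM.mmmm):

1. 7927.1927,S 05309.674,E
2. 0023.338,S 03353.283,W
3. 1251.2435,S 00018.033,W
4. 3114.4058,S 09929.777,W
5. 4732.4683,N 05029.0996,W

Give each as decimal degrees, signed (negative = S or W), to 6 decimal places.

1. -79.453212, 53.161233
2. -0.388967, -33.888050
3. -12.854058, -0.300550
4. -31.240097, -99.496283
5. 47.541138, -50.484993

Point 1:
  Lat: degrees = first 2 digits = 79, minutes = 27.1927; 79 + 27.1927/60 = 79.4532117
  S ⇒ negate
  Lon: degrees = first 3 digits = 53, minutes = 9.674; 53 + 9.674/60 = 53.1612333
  E ⇒ keep positive
Point 2:
  φ: split at 2 digits → 00° and 23.338′; 0 + 23.338/60 = 0.3889667
  S → negative
  λ: split at 3 digits → 033° and 53.283′; 33 + 53.283/60 = 33.8880500
  W → negative
Point 3:
  φ: split at 2 digits → 12° and 51.2435′; 12 + 51.2435/60 = 12.8540583
  S → negative
  λ: split at 3 digits → 000° and 18.033′; 0 + 18.033/60 = 0.3005500
  W ⇒ negate
Point 4:
  Latitude: degrees = first 2 digits = 31, minutes = 14.4058; 31 + 14.4058/60 = 31.2400967
  hemisphere S, so the sign is −
  λ: split at 3 digits → 099° and 29.777′; 99 + 29.777/60 = 99.4962833
  hemisphere W, so the sign is −
Point 5:
  φ: split at 2 digits → 47° and 32.4683′; 47 + 32.4683/60 = 47.5411383
  N ⇒ keep positive
  Lon: split at 3 digits → 050° and 29.0996′; 50 + 29.0996/60 = 50.4849933
  W ⇒ negate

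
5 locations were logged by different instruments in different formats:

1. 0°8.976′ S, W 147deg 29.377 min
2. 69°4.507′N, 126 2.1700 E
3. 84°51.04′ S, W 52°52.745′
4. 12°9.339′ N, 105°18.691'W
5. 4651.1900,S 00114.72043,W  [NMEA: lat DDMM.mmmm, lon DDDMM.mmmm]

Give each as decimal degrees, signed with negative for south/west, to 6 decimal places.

Point 1:
  Lat: 0 + 8.976/60 = 0.1496000
  hemisphere S, so the sign is −
  λ: 147 + 29.377/60 = 147.4896167
  W → negative
Point 2:
  Latitude: 69 + 4.507/60 = 69.0751167
  N ⇒ keep positive
  Longitude: 126 + 2.17/60 = 126.0361667
  E → positive
Point 3:
  Latitude: 84 + 51.04/60 = 84.8506667
  S ⇒ negate
  Lon: 52 + 52.745/60 = 52.8790833
  W ⇒ negate
Point 4:
  Latitude: 9.339′ = 0.155650°; total 12.1556500
  N → positive
  Lon: 18.691′ = 0.311517°; total 105.3115167
  hemisphere W, so the sign is −
Point 5:
  Lat: degrees = first 2 digits = 46, minutes = 51.19; 46 + 51.19/60 = 46.8531667
  S → negative
  λ: split at 3 digits → 001° and 14.72043′; 1 + 14.72043/60 = 1.2453405
  W ⇒ negate

1. -0.149600, -147.489617
2. 69.075117, 126.036167
3. -84.850667, -52.879083
4. 12.155650, -105.311517
5. -46.853167, -1.245341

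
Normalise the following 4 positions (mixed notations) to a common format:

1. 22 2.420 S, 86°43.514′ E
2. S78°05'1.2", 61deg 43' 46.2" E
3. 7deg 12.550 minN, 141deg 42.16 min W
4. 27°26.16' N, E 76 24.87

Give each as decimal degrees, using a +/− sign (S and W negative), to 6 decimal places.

1. -22.040333, 86.725233
2. -78.083667, 61.729500
3. 7.209167, -141.702667
4. 27.436000, 76.414500

Point 1:
  Lat: 22 + 2.42/60 = 22.0403333
  S ⇒ negate
  λ: 43.514′ = 0.725233°; total 86.7252333
  E ⇒ keep positive
Point 2:
  Lat: 5′ + 1.2″ = 5.02000′; 78 + 5.02000/60 = 78.0836667
  S ⇒ negate
  λ: 61° + 43/60 + 46.2/3600 = 61 + 0.716667 + 0.012833 = 61.7295000
  E → positive
Point 3:
  Lat: 12.55′ = 0.209167°; total 7.2091667
  N ⇒ keep positive
  Longitude: 42.16′ = 0.702667°; total 141.7026667
  W ⇒ negate
Point 4:
  Lat: 26.16′ = 0.436000°; total 27.4360000
  N → positive
  λ: 76 + 24.87/60 = 76.4145000
  E → positive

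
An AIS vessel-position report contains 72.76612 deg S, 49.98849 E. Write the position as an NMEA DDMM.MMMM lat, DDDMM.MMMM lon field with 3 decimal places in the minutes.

φ: 72° + 0.766120 × 60 = 72° 45.96720′
Lon: 49° + 0.988490 × 60 = 49° 59.30940′

7245.967,S / 04959.309,E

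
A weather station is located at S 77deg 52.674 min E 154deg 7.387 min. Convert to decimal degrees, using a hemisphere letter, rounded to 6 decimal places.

φ: 52.674′ = 0.877900°; total 77.8779000
λ: 154 + 7.387/60 = 154.1231167

77.877900° S, 154.123117° E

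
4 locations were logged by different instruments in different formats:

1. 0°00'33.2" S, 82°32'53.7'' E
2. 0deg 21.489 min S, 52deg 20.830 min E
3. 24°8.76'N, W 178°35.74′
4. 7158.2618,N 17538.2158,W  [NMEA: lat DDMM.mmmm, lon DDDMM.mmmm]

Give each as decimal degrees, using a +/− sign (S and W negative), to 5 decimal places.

Point 1:
  φ: 0′ + 33.2″ = 0.55333′; 0 + 0.55333/60 = 0.009222
  S → negative
  Lon: 82 + 32/60 + 53.7/3600 = 82.548250
  E → positive
Point 2:
  Lat: 21.489′ = 0.358150°; total 0.358150
  S ⇒ negate
  Lon: 52 + 20.83/60 = 52.347167
  E ⇒ keep positive
Point 3:
  Latitude: 24 + 8.76/60 = 24.146000
  N ⇒ keep positive
  Lon: 35.74′ = 0.595667°; total 178.595667
  hemisphere W, so the sign is −
Point 4:
  Latitude: degrees = first 2 digits = 71, minutes = 58.2618; 71 + 58.2618/60 = 71.971030
  N ⇒ keep positive
  Lon: degrees = first 3 digits = 175, minutes = 38.2158; 175 + 38.2158/60 = 175.636930
  W → negative

1. -0.00922, 82.54825
2. -0.35815, 52.34717
3. 24.14600, -178.59567
4. 71.97103, -175.63693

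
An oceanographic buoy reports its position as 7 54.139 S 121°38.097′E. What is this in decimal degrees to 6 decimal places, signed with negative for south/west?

-7.902317, 121.634950

Lat: 54.139′ = 0.902317°; total 7.9023167
S → negative
λ: 121 + 38.097/60 = 121.6349500
E ⇒ keep positive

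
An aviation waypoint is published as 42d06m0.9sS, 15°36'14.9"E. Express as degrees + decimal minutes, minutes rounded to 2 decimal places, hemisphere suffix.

42° 6.02′ S, 15° 36.25′ E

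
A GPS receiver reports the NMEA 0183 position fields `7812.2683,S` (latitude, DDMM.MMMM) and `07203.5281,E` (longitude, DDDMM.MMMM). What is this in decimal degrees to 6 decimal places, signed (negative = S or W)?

Latitude: degrees = first 2 digits = 78, minutes = 12.2683; 78 + 12.2683/60 = 78.2044717
S ⇒ negate
λ: degrees = first 3 digits = 72, minutes = 3.5281; 72 + 3.5281/60 = 72.0588017
E → positive

-78.204472, 72.058802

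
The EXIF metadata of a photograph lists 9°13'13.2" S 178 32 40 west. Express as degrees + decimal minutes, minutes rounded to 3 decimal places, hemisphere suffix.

9° 13.220′ S, 178° 32.667′ W

Lat: seconds/60 = 0.22000; minutes = 13 + 0.22000 = 13.22000
Lon: 32 + 40/60 = 32.66667′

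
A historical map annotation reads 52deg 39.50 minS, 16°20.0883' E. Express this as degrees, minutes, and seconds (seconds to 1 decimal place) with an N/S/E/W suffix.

Lat: fractional minutes 0.50000 × 60 = 30.000″
Longitude: 20.08830′ → 20′ and 0.08830 × 60 = 5.298″

52°39′30.0″ S, 16°20′5.3″ E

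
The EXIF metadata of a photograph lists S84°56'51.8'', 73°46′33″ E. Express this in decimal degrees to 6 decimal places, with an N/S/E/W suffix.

φ: 56′ + 51.8″ = 56.86333′; 84 + 56.86333/60 = 84.9477222
Lon: 73 + 46/60 + 33/3600 = 73.7758333

84.947722° S, 73.775833° E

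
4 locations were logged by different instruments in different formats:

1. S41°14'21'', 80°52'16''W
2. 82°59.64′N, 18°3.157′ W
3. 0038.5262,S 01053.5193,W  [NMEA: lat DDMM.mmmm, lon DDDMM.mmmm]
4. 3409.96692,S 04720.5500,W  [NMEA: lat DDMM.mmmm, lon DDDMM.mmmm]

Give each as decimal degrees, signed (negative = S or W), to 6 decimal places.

Point 1:
  Lat: 14′ + 21″ = 14.35000′; 41 + 14.35000/60 = 41.2391667
  S ⇒ negate
  Lon: 80 + 52/60 + 16/3600 = 80.8711111
  hemisphere W, so the sign is −
Point 2:
  Lat: 82 + 59.64/60 = 82.9940000
  N → positive
  λ: 18 + 3.157/60 = 18.0526167
  W → negative
Point 3:
  Lat: degrees = first 2 digits = 0, minutes = 38.5262; 0 + 38.5262/60 = 0.6421033
  S → negative
  Longitude: split at 3 digits → 010° and 53.5193′; 10 + 53.5193/60 = 10.8919883
  hemisphere W, so the sign is −
Point 4:
  Latitude: degrees = first 2 digits = 34, minutes = 9.96692; 34 + 9.96692/60 = 34.1661153
  S ⇒ negate
  λ: degrees = first 3 digits = 47, minutes = 20.55; 47 + 20.55/60 = 47.3425000
  hemisphere W, so the sign is −

1. -41.239167, -80.871111
2. 82.994000, -18.052617
3. -0.642103, -10.891988
4. -34.166115, -47.342500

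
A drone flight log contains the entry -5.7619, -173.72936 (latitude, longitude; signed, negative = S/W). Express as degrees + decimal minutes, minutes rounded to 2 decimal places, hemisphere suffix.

5° 45.71′ S, 173° 43.76′ W

Latitude is negative → S; |value| = 5.761900
Latitude: fractional part 0.761900 → 45.7140 minutes
Longitude is negative → W; |value| = 173.729360
Longitude: fractional part 0.729360 → 43.7616 minutes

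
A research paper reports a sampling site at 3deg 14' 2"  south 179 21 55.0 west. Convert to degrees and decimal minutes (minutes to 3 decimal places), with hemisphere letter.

3° 14.033′ S, 179° 21.917′ W

φ: seconds/60 = 0.03333; minutes = 14 + 0.03333 = 14.03333
Lon: 21 + 55/60 = 21.91667′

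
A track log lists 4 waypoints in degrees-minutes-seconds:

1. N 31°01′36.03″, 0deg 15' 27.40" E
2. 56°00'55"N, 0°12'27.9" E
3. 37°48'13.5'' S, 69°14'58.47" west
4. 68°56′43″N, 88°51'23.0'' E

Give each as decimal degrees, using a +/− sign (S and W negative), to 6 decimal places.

Point 1:
  φ: 1′ + 36.03″ = 1.60050′; 31 + 1.60050/60 = 31.0266750
  N → positive
  λ: 0 + 15/60 + 27.4/3600 = 0.2576111
  E ⇒ keep positive
Point 2:
  φ: 0′ + 55″ = 0.91667′; 56 + 0.91667/60 = 56.0152778
  N ⇒ keep positive
  Lon: 0 + 12/60 + 27.9/3600 = 0.2077500
  E → positive
Point 3:
  Lat: 37° + 48/60 + 13.5/3600 = 37 + 0.800000 + 0.003750 = 37.8037500
  hemisphere S, so the sign is −
  Lon: 14′ + 58.47″ = 14.97450′; 69 + 14.97450/60 = 69.2495750
  W ⇒ negate
Point 4:
  Latitude: 68 + 56/60 + 43/3600 = 68.9452778
  N → positive
  Longitude: 88° + 51/60 + 23/3600 = 88 + 0.850000 + 0.006389 = 88.8563889
  E ⇒ keep positive

1. 31.026675, 0.257611
2. 56.015278, 0.207750
3. -37.803750, -69.249575
4. 68.945278, 88.856389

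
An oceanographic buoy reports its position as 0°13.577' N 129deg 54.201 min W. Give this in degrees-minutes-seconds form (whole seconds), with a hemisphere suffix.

0°13′35″ N, 129°54′12″ W

Latitude: fractional minutes 0.57700 × 60 = 34.62″
λ: fractional minutes 0.20100 × 60 = 12.06″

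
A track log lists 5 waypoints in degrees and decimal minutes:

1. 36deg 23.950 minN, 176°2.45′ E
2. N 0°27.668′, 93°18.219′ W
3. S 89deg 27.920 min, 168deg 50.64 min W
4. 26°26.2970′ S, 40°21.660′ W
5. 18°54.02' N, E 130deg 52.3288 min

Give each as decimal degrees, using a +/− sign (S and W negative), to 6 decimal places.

1. 36.399167, 176.040833
2. 0.461133, -93.303650
3. -89.465333, -168.844000
4. -26.438283, -40.361000
5. 18.900333, 130.872147

Point 1:
  φ: 36 + 23.95/60 = 36.3991667
  N ⇒ keep positive
  λ: 176 + 2.45/60 = 176.0408333
  E ⇒ keep positive
Point 2:
  Lat: 0 + 27.668/60 = 0.4611333
  N → positive
  λ: 93 + 18.219/60 = 93.3036500
  W ⇒ negate
Point 3:
  φ: 89 + 27.92/60 = 89.4653333
  S → negative
  λ: 50.64′ = 0.844000°; total 168.8440000
  W ⇒ negate
Point 4:
  Lat: 26 + 26.297/60 = 26.4382833
  S → negative
  λ: 21.66′ = 0.361000°; total 40.3610000
  hemisphere W, so the sign is −
Point 5:
  Lat: 54.02′ = 0.900333°; total 18.9003333
  N ⇒ keep positive
  Lon: 130 + 52.3288/60 = 130.8721467
  E ⇒ keep positive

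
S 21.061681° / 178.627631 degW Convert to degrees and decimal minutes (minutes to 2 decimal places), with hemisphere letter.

Latitude: 21° + 0.061681 × 60 = 21° 3.7009′
λ: fractional part 0.627631 → 37.6579 minutes

21° 3.70′ S, 178° 37.66′ W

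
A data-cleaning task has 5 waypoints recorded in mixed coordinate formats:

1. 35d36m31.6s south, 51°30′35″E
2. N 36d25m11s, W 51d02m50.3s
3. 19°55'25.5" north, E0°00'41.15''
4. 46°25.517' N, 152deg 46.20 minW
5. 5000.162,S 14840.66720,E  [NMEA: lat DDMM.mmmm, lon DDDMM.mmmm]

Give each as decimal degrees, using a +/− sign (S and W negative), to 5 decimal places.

1. -35.60878, 51.50972
2. 36.41972, -51.04731
3. 19.92375, 0.01143
4. 46.42528, -152.77000
5. -50.00270, 148.67779

Point 1:
  φ: 35 + 36/60 + 31.6/3600 = 35.608778
  S → negative
  Longitude: 30′ + 35″ = 30.58333′; 51 + 30.58333/60 = 51.509722
  E ⇒ keep positive
Point 2:
  φ: 36° + 25/60 + 11/3600 = 36 + 0.416667 + 0.003056 = 36.419722
  N → positive
  Longitude: 51 + 2/60 + 50.3/3600 = 51.047306
  W ⇒ negate
Point 3:
  φ: 19° + 55/60 + 25.5/3600 = 19 + 0.916667 + 0.007083 = 19.923750
  N → positive
  Lon: 0′ + 41.15″ = 0.68583′; 0 + 0.68583/60 = 0.011431
  E → positive
Point 4:
  Lat: 25.517′ = 0.425283°; total 46.425283
  N ⇒ keep positive
  Longitude: 152 + 46.2/60 = 152.770000
  W → negative
Point 5:
  φ: degrees = first 2 digits = 50, minutes = 0.162; 50 + 0.162/60 = 50.002700
  S ⇒ negate
  Lon: degrees = first 3 digits = 148, minutes = 40.6672; 148 + 40.6672/60 = 148.677787
  E ⇒ keep positive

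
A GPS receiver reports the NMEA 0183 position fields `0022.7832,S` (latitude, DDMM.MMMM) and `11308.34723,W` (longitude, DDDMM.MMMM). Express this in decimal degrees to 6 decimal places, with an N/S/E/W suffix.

Latitude: degrees = first 2 digits = 0, minutes = 22.7832; 0 + 22.7832/60 = 0.3797200
Longitude: degrees = first 3 digits = 113, minutes = 8.34723; 113 + 8.34723/60 = 113.1391205

0.379720° S, 113.139121° W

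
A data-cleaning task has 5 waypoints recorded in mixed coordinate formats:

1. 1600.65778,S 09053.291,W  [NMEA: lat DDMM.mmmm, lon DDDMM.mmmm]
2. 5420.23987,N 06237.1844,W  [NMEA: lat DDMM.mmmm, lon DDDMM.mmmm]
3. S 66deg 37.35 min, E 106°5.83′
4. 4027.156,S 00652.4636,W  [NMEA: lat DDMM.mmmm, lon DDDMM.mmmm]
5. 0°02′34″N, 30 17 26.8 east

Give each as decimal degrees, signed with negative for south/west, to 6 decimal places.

1. -16.010963, -90.888183
2. 54.337331, -62.619740
3. -66.622500, 106.097167
4. -40.452600, -6.874393
5. 0.042778, 30.290778

Point 1:
  Lat: split at 2 digits → 16° and 0.65778′; 16 + 0.65778/60 = 16.0109630
  hemisphere S, so the sign is −
  Longitude: degrees = first 3 digits = 90, minutes = 53.291; 90 + 53.291/60 = 90.8881833
  W ⇒ negate
Point 2:
  Lat: degrees = first 2 digits = 54, minutes = 20.23987; 54 + 20.23987/60 = 54.3373312
  N → positive
  Lon: split at 3 digits → 062° and 37.1844′; 62 + 37.1844/60 = 62.6197400
  W → negative
Point 3:
  φ: 37.35′ = 0.622500°; total 66.6225000
  S → negative
  Longitude: 106 + 5.83/60 = 106.0971667
  E ⇒ keep positive
Point 4:
  φ: degrees = first 2 digits = 40, minutes = 27.156; 40 + 27.156/60 = 40.4526000
  S ⇒ negate
  Longitude: degrees = first 3 digits = 6, minutes = 52.4636; 6 + 52.4636/60 = 6.8743933
  hemisphere W, so the sign is −
Point 5:
  Latitude: 0° + 2/60 + 34/3600 = 0 + 0.033333 + 0.009444 = 0.0427778
  N ⇒ keep positive
  Lon: 17′ + 26.8″ = 17.44667′; 30 + 17.44667/60 = 30.2907778
  E → positive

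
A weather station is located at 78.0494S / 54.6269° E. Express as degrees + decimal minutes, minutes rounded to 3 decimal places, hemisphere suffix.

78° 2.964′ S, 54° 37.614′ E

φ: minutes = (78.049400 − 78) × 60 = 2.96400
λ: 54° + 0.626900 × 60 = 54° 37.61400′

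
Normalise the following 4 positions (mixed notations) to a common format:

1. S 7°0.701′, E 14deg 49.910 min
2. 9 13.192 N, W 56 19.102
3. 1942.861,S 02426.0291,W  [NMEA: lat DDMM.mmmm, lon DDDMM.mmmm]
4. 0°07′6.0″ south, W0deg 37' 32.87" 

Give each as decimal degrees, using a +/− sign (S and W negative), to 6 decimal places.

Point 1:
  Lat: 0.701′ = 0.011683°; total 7.0116833
  hemisphere S, so the sign is −
  λ: 49.91′ = 0.831833°; total 14.8318333
  E ⇒ keep positive
Point 2:
  φ: 9 + 13.192/60 = 9.2198667
  N ⇒ keep positive
  Lon: 19.102′ = 0.318367°; total 56.3183667
  W → negative
Point 3:
  Lat: degrees = first 2 digits = 19, minutes = 42.861; 19 + 42.861/60 = 19.7143500
  S ⇒ negate
  Longitude: split at 3 digits → 024° and 26.0291′; 24 + 26.0291/60 = 24.4338183
  W → negative
Point 4:
  Latitude: 0° + 7/60 + 6/3600 = 0 + 0.116667 + 0.001667 = 0.1183333
  S → negative
  Lon: 37′ + 32.87″ = 37.54783′; 0 + 37.54783/60 = 0.6257972
  W ⇒ negate

1. -7.011683, 14.831833
2. 9.219867, -56.318367
3. -19.714350, -24.433818
4. -0.118333, -0.625797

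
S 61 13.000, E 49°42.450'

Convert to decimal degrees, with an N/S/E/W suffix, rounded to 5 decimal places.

61.21667° S, 49.70750° E

Lat: 61 + 13/60 = 61.216667
Lon: 49 + 42.45/60 = 49.707500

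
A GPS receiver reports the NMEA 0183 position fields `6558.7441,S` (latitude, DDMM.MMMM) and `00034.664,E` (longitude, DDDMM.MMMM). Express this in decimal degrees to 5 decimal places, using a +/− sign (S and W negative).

Lat: split at 2 digits → 65° and 58.7441′; 65 + 58.7441/60 = 65.979068
S → negative
Longitude: split at 3 digits → 000° and 34.664′; 0 + 34.664/60 = 0.577733
E → positive

-65.97907, 0.57773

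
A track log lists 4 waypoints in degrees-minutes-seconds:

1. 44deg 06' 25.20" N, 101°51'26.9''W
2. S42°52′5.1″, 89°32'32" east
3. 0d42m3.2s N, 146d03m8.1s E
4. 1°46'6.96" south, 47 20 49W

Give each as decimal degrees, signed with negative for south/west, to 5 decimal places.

Point 1:
  Lat: 44° + 6/60 + 25.2/3600 = 44 + 0.100000 + 0.007000 = 44.107000
  N → positive
  λ: 101° + 51/60 + 26.9/3600 = 101 + 0.850000 + 0.007472 = 101.857472
  W → negative
Point 2:
  Latitude: 42 + 52/60 + 5.1/3600 = 42.868083
  hemisphere S, so the sign is −
  λ: 32′ + 32″ = 32.53333′; 89 + 32.53333/60 = 89.542222
  E → positive
Point 3:
  Lat: 0° + 42/60 + 3.2/3600 = 0 + 0.700000 + 0.000889 = 0.700889
  N ⇒ keep positive
  λ: 146 + 3/60 + 8.1/3600 = 146.052250
  E ⇒ keep positive
Point 4:
  Lat: 1 + 46/60 + 6.96/3600 = 1.768600
  hemisphere S, so the sign is −
  Longitude: 47 + 20/60 + 49/3600 = 47.346944
  W ⇒ negate

1. 44.10700, -101.85747
2. -42.86808, 89.54222
3. 0.70089, 146.05225
4. -1.76860, -47.34694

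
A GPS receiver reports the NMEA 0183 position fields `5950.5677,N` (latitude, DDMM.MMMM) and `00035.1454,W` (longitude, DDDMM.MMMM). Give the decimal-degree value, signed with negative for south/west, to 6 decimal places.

59.842795, -0.585757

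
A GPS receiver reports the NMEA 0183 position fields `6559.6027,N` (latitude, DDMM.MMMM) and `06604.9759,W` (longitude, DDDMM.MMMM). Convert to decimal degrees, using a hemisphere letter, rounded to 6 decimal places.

65.993378° N, 66.082932° W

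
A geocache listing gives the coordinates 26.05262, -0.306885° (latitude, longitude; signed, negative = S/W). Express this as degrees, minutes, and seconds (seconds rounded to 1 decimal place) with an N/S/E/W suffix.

26°03′9.4″ N, 0°18′24.8″ W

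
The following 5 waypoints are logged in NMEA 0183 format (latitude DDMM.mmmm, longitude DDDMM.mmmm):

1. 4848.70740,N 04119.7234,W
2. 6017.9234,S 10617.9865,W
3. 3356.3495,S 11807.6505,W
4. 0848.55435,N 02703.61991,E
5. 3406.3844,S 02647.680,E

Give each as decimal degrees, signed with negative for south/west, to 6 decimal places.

Point 1:
  Latitude: degrees = first 2 digits = 48, minutes = 48.7074; 48 + 48.7074/60 = 48.8117900
  N → positive
  Lon: degrees = first 3 digits = 41, minutes = 19.7234; 41 + 19.7234/60 = 41.3287233
  hemisphere W, so the sign is −
Point 2:
  φ: split at 2 digits → 60° and 17.9234′; 60 + 17.9234/60 = 60.2987233
  hemisphere S, so the sign is −
  Longitude: split at 3 digits → 106° and 17.9865′; 106 + 17.9865/60 = 106.2997750
  W → negative
Point 3:
  Lat: degrees = first 2 digits = 33, minutes = 56.3495; 33 + 56.3495/60 = 33.9391583
  hemisphere S, so the sign is −
  Lon: split at 3 digits → 118° and 7.6505′; 118 + 7.6505/60 = 118.1275083
  W ⇒ negate
Point 4:
  Lat: split at 2 digits → 08° and 48.55435′; 8 + 48.55435/60 = 8.8092392
  N ⇒ keep positive
  Lon: degrees = first 3 digits = 27, minutes = 3.61991; 27 + 3.61991/60 = 27.0603318
  E ⇒ keep positive
Point 5:
  Latitude: split at 2 digits → 34° and 6.3844′; 34 + 6.3844/60 = 34.1064067
  hemisphere S, so the sign is −
  λ: split at 3 digits → 026° and 47.68′; 26 + 47.68/60 = 26.7946667
  E → positive

1. 48.811790, -41.328723
2. -60.298723, -106.299775
3. -33.939158, -118.127508
4. 8.809239, 27.060332
5. -34.106407, 26.794667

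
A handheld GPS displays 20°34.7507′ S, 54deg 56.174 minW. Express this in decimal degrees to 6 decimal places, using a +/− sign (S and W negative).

Latitude: 20 + 34.7507/60 = 20.5791783
hemisphere S, so the sign is −
Lon: 56.174′ = 0.936233°; total 54.9362333
hemisphere W, so the sign is −

-20.579178, -54.936233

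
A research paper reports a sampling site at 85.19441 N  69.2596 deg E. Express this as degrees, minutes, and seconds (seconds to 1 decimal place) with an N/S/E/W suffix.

Latitude: 0.194410° → 11.66460′; 0.66460 × 60 = 39.876″
λ: 0.259600° → 15.57600′; 0.57600 × 60 = 34.560″

85°11′39.9″ N, 69°15′34.6″ E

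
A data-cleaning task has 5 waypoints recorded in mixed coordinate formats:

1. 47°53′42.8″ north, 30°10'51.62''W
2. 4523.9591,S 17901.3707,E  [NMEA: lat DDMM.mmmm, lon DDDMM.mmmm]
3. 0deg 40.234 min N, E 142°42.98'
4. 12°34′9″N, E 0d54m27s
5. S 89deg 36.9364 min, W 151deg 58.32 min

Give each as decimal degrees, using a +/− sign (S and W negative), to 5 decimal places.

1. 47.89522, -30.18101
2. -45.39932, 179.02285
3. 0.67057, 142.71633
4. 12.56917, 0.90750
5. -89.61561, -151.97200

Point 1:
  Lat: 47° + 53/60 + 42.8/3600 = 47 + 0.883333 + 0.011889 = 47.895222
  N → positive
  Lon: 10′ + 51.62″ = 10.86033′; 30 + 10.86033/60 = 30.181006
  W ⇒ negate
Point 2:
  Lat: degrees = first 2 digits = 45, minutes = 23.9591; 45 + 23.9591/60 = 45.399318
  S → negative
  Lon: degrees = first 3 digits = 179, minutes = 1.3707; 179 + 1.3707/60 = 179.022845
  E ⇒ keep positive
Point 3:
  φ: 40.234′ = 0.670567°; total 0.670567
  N → positive
  λ: 42.98′ = 0.716333°; total 142.716333
  E → positive
Point 4:
  φ: 34′ + 9″ = 34.15000′; 12 + 34.15000/60 = 12.569167
  N → positive
  Lon: 54′ + 27″ = 54.45000′; 0 + 54.45000/60 = 0.907500
  E ⇒ keep positive
Point 5:
  Lat: 89 + 36.9364/60 = 89.615607
  hemisphere S, so the sign is −
  Longitude: 151 + 58.32/60 = 151.972000
  W → negative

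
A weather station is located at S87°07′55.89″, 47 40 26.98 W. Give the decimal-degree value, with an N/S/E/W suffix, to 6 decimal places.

φ: 87° + 7/60 + 55.89/3600 = 87 + 0.116667 + 0.015525 = 87.1321917
Lon: 40′ + 26.98″ = 40.44967′; 47 + 40.44967/60 = 47.6741611

87.132192° S, 47.674161° W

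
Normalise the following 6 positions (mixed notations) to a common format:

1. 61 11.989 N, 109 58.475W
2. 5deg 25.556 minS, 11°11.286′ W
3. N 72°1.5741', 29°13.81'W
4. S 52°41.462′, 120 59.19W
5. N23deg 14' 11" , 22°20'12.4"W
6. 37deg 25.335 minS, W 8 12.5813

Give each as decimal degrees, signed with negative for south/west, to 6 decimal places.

Point 1:
  φ: 11.989′ = 0.199817°; total 61.1998167
  N → positive
  Longitude: 58.475′ = 0.974583°; total 109.9745833
  W → negative
Point 2:
  φ: 5 + 25.556/60 = 5.4259333
  S → negative
  Longitude: 11 + 11.286/60 = 11.1881000
  hemisphere W, so the sign is −
Point 3:
  Latitude: 72 + 1.5741/60 = 72.0262350
  N → positive
  λ: 13.81′ = 0.230167°; total 29.2301667
  W → negative
Point 4:
  Latitude: 52 + 41.462/60 = 52.6910333
  S → negative
  Lon: 120 + 59.19/60 = 120.9865000
  W → negative
Point 5:
  Lat: 23° + 14/60 + 11/3600 = 23 + 0.233333 + 0.003056 = 23.2363889
  N ⇒ keep positive
  Longitude: 22° + 20/60 + 12.4/3600 = 22 + 0.333333 + 0.003444 = 22.3367778
  W ⇒ negate
Point 6:
  Latitude: 37 + 25.335/60 = 37.4222500
  S → negative
  Lon: 8 + 12.5813/60 = 8.2096883
  W ⇒ negate

1. 61.199817, -109.974583
2. -5.425933, -11.188100
3. 72.026235, -29.230167
4. -52.691033, -120.986500
5. 23.236389, -22.336778
6. -37.422250, -8.209688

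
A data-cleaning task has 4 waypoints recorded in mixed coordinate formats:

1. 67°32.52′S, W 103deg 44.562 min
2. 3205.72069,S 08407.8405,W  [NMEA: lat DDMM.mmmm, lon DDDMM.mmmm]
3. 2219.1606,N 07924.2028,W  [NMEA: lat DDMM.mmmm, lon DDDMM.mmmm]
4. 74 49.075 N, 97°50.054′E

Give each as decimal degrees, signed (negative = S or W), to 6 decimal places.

1. -67.542000, -103.742700
2. -32.095345, -84.130675
3. 22.319343, -79.403380
4. 74.817917, 97.834233

Point 1:
  Latitude: 32.52′ = 0.542000°; total 67.5420000
  S ⇒ negate
  λ: 44.562′ = 0.742700°; total 103.7427000
  hemisphere W, so the sign is −
Point 2:
  Lat: split at 2 digits → 32° and 5.72069′; 32 + 5.72069/60 = 32.0953448
  hemisphere S, so the sign is −
  Longitude: split at 3 digits → 084° and 7.8405′; 84 + 7.8405/60 = 84.1306750
  W ⇒ negate
Point 3:
  Latitude: split at 2 digits → 22° and 19.1606′; 22 + 19.1606/60 = 22.3193433
  N ⇒ keep positive
  λ: degrees = first 3 digits = 79, minutes = 24.2028; 79 + 24.2028/60 = 79.4033800
  W → negative
Point 4:
  Lat: 74 + 49.075/60 = 74.8179167
  N → positive
  Longitude: 97 + 50.054/60 = 97.8342333
  E ⇒ keep positive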